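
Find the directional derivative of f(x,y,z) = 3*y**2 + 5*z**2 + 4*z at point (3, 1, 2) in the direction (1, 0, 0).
0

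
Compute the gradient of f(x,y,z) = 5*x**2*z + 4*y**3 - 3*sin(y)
(10*x*z, 12*y**2 - 3*cos(y), 5*x**2)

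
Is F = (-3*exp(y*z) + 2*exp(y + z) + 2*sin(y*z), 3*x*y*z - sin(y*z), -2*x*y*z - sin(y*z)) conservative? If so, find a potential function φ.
No, ∇×F = (-3*x*y - 2*x*z + y*cos(y*z) - z*cos(y*z), 2*y*z - 3*y*exp(y*z) + 2*y*cos(y*z) + 2*exp(y + z), 3*y*z + 3*z*exp(y*z) - 2*z*cos(y*z) - 2*exp(y + z)) ≠ 0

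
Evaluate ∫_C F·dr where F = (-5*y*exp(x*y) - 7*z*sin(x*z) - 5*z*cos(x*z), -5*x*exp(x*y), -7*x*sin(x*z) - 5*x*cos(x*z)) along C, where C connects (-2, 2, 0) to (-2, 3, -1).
-7 - 5*sin(2) + 7*cos(2) - 5*exp(-6) + 5*exp(-4)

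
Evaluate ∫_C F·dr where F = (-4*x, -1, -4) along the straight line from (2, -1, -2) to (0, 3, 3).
-16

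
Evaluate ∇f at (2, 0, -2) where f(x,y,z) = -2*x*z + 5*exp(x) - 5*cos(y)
(4 + 5*exp(2), 0, -4)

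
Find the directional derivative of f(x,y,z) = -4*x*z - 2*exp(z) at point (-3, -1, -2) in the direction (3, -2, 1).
sqrt(14)*(-1 + 18*exp(2))*exp(-2)/7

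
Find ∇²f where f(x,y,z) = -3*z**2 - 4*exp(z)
-4*exp(z) - 6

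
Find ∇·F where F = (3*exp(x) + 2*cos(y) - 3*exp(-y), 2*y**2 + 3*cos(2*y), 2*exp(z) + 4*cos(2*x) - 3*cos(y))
4*y + 3*exp(x) + 2*exp(z) - 6*sin(2*y)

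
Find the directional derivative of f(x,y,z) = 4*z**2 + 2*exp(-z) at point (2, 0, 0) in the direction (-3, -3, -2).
2*sqrt(22)/11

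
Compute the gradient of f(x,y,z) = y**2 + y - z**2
(0, 2*y + 1, -2*z)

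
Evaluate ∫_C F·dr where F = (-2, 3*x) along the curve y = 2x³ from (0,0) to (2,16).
68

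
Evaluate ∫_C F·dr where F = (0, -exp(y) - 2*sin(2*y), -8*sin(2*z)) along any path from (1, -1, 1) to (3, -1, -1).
0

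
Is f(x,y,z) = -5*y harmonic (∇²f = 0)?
Yes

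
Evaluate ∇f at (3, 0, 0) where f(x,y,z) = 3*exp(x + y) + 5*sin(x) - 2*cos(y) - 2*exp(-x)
(5*cos(3) + sinh(3) + 5*cosh(3), 3*exp(3), 0)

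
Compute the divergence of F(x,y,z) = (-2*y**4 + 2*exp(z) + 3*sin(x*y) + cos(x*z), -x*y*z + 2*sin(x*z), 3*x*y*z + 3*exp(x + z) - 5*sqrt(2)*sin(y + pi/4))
3*x*y - x*z + 3*y*cos(x*y) - z*sin(x*z) + 3*exp(x + z)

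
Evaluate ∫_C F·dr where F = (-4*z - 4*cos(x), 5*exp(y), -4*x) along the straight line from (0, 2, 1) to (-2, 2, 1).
4*sin(2) + 8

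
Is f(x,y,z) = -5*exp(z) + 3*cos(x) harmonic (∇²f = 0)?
No, ∇²f = -5*exp(z) - 3*cos(x)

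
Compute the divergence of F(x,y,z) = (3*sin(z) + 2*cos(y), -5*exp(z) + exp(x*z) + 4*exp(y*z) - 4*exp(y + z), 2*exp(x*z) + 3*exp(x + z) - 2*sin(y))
2*x*exp(x*z) + 4*z*exp(y*z) + 3*exp(x + z) - 4*exp(y + z)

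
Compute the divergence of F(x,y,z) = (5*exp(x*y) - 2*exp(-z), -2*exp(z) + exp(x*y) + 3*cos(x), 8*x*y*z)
8*x*y + x*exp(x*y) + 5*y*exp(x*y)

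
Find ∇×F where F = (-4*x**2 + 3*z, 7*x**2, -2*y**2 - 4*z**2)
(-4*y, 3, 14*x)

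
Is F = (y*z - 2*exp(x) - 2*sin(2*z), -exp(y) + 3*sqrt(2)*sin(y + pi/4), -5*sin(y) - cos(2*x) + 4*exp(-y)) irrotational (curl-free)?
No, ∇×F = (-5*cos(y) - 4*exp(-y), y - 2*sin(2*x) - 4*cos(2*z), -z)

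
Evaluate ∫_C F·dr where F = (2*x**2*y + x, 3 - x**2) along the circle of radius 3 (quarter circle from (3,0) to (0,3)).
-81*pi/8 - 27/2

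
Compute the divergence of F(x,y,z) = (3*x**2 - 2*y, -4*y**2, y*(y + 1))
6*x - 8*y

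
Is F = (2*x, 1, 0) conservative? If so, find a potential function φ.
Yes, F is conservative. φ = x**2 + y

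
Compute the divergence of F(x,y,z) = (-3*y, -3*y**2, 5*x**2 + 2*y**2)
-6*y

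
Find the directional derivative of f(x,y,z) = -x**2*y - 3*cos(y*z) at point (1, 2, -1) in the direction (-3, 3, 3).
sqrt(3)*(1 - sin(2))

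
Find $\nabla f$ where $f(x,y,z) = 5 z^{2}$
(0, 0, 10*z)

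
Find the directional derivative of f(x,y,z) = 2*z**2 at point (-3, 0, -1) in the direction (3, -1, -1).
4*sqrt(11)/11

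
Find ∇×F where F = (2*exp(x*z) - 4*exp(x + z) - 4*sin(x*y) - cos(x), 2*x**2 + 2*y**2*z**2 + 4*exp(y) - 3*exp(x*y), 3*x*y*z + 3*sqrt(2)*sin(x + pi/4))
(z*(3*x - 4*y**2), 2*x*exp(x*z) - 3*y*z - 4*exp(x + z) - 3*sqrt(2)*cos(x + pi/4), 4*x*cos(x*y) + 4*x - 3*y*exp(x*y))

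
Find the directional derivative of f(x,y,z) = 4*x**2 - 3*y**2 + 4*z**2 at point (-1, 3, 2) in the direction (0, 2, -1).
-52*sqrt(5)/5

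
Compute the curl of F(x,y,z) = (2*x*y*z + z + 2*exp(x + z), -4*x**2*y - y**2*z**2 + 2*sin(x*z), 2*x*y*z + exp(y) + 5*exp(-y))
(2*x*z - 2*x*cos(x*z) + 2*y**2*z + exp(y) - 5*exp(-y), 2*x*y - 2*y*z + 2*exp(x + z) + 1, -8*x*y - 2*x*z + 2*z*cos(x*z))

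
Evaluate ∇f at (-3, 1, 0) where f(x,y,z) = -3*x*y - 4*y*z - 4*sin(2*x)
(-8*cos(6) - 3, 9, -4)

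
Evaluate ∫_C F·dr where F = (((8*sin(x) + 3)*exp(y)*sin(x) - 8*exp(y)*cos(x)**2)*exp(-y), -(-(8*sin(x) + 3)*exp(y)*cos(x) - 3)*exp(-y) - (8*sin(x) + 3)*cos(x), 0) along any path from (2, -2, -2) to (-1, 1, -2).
4*sin(4) - 3*cos(1) + 3*cos(2) - 3*exp(-1) + 8*sin(1)*cos(1) + 3*exp(2)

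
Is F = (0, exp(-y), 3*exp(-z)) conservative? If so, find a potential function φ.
Yes, F is conservative. φ = -3*exp(-z) - exp(-y)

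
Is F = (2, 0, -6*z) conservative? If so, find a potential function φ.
Yes, F is conservative. φ = 2*x - 3*z**2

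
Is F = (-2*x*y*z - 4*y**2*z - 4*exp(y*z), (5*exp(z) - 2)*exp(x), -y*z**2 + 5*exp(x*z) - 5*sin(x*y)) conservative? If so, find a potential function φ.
No, ∇×F = (-5*x*cos(x*y) - z**2 - 5*exp(x + z), -2*x*y - 4*y**2 - 4*y*exp(y*z) + 5*y*cos(x*y) - 5*z*exp(x*z), 2*x*z + 8*y*z + 4*z*exp(y*z) + (5*exp(z) - 2)*exp(x)) ≠ 0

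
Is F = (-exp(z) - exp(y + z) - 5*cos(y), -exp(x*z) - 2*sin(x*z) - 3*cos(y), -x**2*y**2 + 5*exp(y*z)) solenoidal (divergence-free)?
No, ∇·F = 5*y*exp(y*z) + 3*sin(y)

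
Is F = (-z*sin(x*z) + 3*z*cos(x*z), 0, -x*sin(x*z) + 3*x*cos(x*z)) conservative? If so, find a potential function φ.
Yes, F is conservative. φ = 3*sin(x*z) + cos(x*z)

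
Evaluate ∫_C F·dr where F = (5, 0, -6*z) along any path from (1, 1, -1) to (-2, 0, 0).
-12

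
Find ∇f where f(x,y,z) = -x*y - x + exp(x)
(-y + exp(x) - 1, -x, 0)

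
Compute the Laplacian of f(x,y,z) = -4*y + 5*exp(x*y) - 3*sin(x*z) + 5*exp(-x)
5*x**2*exp(x*y) + 3*x**2*sin(x*z) + 5*y**2*exp(x*y) + 3*z**2*sin(x*z) + 5*exp(-x)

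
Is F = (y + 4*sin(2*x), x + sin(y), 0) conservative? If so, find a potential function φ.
Yes, F is conservative. φ = x*y - 2*cos(2*x) - cos(y)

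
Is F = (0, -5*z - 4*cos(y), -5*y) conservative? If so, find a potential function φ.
Yes, F is conservative. φ = -5*y*z - 4*sin(y)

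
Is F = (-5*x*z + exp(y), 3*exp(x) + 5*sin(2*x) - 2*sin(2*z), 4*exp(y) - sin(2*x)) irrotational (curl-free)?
No, ∇×F = (4*exp(y) + 4*cos(2*z), -5*x + 2*cos(2*x), 3*exp(x) - exp(y) + 10*cos(2*x))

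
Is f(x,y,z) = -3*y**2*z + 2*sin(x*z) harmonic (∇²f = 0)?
No, ∇²f = -2*x**2*sin(x*z) - 2*z**2*sin(x*z) - 6*z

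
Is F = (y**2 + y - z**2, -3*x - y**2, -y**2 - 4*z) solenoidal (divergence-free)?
No, ∇·F = -2*y - 4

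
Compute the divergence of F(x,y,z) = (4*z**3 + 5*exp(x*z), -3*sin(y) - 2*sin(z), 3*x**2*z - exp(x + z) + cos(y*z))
3*x**2 - y*sin(y*z) + 5*z*exp(x*z) - exp(x + z) - 3*cos(y)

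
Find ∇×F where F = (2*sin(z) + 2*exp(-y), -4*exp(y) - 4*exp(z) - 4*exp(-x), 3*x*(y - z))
(3*x + 4*exp(z), -3*y + 3*z + 2*cos(z), 2*exp(-y) + 4*exp(-x))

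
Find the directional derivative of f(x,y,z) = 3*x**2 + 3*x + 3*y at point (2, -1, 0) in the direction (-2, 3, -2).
-21*sqrt(17)/17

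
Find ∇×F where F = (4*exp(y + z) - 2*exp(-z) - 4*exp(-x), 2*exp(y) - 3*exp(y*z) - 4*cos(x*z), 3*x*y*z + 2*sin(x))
(3*x*z - 4*x*sin(x*z) + 3*y*exp(y*z), -3*y*z + 4*exp(y + z) - 2*cos(x) + 2*exp(-z), 4*z*sin(x*z) - 4*exp(y + z))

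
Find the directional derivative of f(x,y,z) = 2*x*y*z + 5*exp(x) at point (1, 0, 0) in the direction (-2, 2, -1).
-10*E/3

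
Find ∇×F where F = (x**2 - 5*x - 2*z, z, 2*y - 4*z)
(1, -2, 0)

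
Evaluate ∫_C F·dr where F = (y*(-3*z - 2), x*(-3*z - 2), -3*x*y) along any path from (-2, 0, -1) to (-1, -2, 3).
-22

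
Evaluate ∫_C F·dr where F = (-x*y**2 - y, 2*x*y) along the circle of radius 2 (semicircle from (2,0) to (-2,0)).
2*pi + 32/3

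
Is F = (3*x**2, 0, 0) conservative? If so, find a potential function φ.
Yes, F is conservative. φ = x**3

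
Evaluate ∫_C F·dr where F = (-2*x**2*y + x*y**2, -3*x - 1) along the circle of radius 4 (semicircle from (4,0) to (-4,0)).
40*pi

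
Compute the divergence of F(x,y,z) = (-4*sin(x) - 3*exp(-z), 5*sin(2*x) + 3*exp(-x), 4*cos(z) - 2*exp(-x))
-4*sin(z) - 4*cos(x)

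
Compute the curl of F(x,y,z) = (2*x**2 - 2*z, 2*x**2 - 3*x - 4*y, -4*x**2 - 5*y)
(-5, 8*x - 2, 4*x - 3)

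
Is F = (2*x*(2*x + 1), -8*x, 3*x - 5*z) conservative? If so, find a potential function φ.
No, ∇×F = (0, -3, -8) ≠ 0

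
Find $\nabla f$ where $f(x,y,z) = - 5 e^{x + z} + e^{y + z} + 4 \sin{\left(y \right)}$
(-5*exp(x + z), exp(y + z) + 4*cos(y), -5*exp(x + z) + exp(y + z))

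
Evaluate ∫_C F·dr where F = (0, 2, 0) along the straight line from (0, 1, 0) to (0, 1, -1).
0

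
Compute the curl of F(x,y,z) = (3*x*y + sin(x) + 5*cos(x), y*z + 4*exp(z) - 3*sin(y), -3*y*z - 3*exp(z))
(-y - 3*z - 4*exp(z), 0, -3*x)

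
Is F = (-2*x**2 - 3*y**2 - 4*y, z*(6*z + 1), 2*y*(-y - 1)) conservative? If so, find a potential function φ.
No, ∇×F = (-4*y - 12*z - 3, 0, 6*y + 4) ≠ 0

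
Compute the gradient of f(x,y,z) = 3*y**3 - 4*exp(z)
(0, 9*y**2, -4*exp(z))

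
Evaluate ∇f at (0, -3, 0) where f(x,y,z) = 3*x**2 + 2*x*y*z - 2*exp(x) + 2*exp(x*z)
(-2, 0, 0)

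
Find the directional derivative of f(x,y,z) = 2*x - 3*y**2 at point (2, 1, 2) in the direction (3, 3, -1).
-12*sqrt(19)/19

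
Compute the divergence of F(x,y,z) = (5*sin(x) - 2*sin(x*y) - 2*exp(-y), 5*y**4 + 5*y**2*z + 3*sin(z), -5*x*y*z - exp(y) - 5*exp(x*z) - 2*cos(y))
-5*x*y - 5*x*exp(x*z) + 20*y**3 + 10*y*z - 2*y*cos(x*y) + 5*cos(x)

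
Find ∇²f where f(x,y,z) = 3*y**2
6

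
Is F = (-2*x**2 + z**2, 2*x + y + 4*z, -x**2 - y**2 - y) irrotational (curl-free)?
No, ∇×F = (-2*y - 5, 2*x + 2*z, 2)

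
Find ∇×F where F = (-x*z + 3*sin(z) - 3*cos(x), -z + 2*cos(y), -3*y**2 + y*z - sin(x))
(-6*y + z + 1, -x + cos(x) + 3*cos(z), 0)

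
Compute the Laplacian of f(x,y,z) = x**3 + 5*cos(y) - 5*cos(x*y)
5*x**2*cos(x*y) + 6*x + 5*y**2*cos(x*y) - 5*cos(y)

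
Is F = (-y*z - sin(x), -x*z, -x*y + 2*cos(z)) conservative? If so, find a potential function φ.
Yes, F is conservative. φ = -x*y*z + 2*sin(z) + cos(x)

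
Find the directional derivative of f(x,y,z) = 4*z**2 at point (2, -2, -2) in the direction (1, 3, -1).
16*sqrt(11)/11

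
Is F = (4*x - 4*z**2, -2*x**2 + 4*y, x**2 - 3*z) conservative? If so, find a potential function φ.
No, ∇×F = (0, -2*x - 8*z, -4*x) ≠ 0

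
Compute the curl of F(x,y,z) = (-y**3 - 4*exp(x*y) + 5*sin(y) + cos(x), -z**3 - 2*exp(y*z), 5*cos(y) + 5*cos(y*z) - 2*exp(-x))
(2*y*exp(y*z) + 3*z**2 - 5*z*sin(y*z) - 5*sin(y), -2*exp(-x), 4*x*exp(x*y) + 3*y**2 - 5*cos(y))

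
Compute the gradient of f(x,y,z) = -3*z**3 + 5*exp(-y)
(0, -5*exp(-y), -9*z**2)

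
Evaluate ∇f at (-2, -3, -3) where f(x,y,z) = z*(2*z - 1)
(0, 0, -13)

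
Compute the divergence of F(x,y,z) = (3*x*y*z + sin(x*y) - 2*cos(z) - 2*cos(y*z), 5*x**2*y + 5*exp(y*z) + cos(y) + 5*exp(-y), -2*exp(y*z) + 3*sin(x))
5*x**2 + 3*y*z - 2*y*exp(y*z) + y*cos(x*y) + 5*z*exp(y*z) - sin(y) - 5*exp(-y)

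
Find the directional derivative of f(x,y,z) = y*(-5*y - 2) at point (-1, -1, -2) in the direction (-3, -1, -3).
-8*sqrt(19)/19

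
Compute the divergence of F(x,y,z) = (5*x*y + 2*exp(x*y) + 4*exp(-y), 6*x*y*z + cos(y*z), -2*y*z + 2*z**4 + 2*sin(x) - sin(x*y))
6*x*z + 2*y*exp(x*y) + 3*y + 8*z**3 - z*sin(y*z)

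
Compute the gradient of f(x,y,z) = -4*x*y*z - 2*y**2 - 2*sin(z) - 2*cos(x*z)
(2*z*(-2*y + sin(x*z)), -4*x*z - 4*y, -4*x*y + 2*x*sin(x*z) - 2*cos(z))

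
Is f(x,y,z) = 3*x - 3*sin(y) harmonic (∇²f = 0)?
No, ∇²f = 3*sin(y)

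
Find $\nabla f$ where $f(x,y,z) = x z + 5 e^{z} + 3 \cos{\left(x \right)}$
(z - 3*sin(x), 0, x + 5*exp(z))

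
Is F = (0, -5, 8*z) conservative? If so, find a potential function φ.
Yes, F is conservative. φ = -5*y + 4*z**2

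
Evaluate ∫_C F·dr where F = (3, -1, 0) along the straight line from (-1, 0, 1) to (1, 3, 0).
3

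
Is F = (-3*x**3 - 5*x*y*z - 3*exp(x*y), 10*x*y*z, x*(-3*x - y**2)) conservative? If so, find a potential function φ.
No, ∇×F = (-12*x*y, -5*x*y + 6*x + y**2, 5*x*z + 3*x*exp(x*y) + 10*y*z) ≠ 0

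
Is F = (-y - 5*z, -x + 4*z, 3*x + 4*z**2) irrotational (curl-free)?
No, ∇×F = (-4, -8, 0)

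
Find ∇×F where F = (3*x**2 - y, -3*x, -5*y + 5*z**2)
(-5, 0, -2)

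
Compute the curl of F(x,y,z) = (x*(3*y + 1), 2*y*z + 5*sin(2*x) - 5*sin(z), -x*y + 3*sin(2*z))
(-x - 2*y + 5*cos(z), y, -3*x + 10*cos(2*x))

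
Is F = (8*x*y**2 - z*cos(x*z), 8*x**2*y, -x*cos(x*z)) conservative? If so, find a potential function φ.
Yes, F is conservative. φ = 4*x**2*y**2 - sin(x*z)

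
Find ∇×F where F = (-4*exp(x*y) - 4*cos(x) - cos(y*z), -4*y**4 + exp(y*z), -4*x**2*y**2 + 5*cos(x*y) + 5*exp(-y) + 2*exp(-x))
(-8*x**2*y - 5*x*sin(x*y) - y*exp(y*z) - 5*exp(-y), (y*(8*x*y + 5*sin(x*y) + sin(y*z))*exp(x) + 2)*exp(-x), 4*x*exp(x*y) - z*sin(y*z))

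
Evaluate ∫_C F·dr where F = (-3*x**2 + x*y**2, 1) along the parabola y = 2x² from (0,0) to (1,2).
5/3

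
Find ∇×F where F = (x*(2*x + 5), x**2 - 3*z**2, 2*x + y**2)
(2*y + 6*z, -2, 2*x)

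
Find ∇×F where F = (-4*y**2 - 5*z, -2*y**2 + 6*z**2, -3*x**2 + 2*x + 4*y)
(4 - 12*z, 6*x - 7, 8*y)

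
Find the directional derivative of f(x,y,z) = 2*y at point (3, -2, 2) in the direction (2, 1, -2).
2/3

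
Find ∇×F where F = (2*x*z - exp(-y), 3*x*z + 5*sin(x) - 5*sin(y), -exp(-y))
(-3*x + exp(-y), 2*x, 3*z + 5*cos(x) - exp(-y))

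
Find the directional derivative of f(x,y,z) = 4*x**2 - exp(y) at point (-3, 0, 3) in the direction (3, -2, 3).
-35*sqrt(22)/11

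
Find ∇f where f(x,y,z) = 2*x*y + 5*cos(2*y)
(2*y, 2*x - 10*sin(2*y), 0)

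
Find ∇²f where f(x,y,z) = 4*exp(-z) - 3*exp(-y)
4*exp(-z) - 3*exp(-y)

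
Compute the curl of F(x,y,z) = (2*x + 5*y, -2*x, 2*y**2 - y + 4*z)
(4*y - 1, 0, -7)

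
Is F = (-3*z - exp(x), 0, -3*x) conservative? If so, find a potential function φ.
Yes, F is conservative. φ = -3*x*z - exp(x)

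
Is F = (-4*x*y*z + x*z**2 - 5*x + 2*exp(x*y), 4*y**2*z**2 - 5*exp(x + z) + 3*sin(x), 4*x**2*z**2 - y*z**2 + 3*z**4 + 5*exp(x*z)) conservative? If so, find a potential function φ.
No, ∇×F = (-8*y**2*z - z**2 + 5*exp(x + z), -4*x*y - 8*x*z**2 + 2*x*z - 5*z*exp(x*z), 4*x*z - 2*x*exp(x*y) - 5*exp(x + z) + 3*cos(x)) ≠ 0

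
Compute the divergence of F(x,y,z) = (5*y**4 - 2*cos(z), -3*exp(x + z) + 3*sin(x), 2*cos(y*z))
-2*y*sin(y*z)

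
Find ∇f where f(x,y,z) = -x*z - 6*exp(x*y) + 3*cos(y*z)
(-6*y*exp(x*y) - z, -6*x*exp(x*y) - 3*z*sin(y*z), -x - 3*y*sin(y*z))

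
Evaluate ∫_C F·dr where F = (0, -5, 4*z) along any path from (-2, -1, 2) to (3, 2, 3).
-5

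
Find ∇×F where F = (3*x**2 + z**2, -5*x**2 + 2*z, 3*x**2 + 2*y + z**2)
(0, -6*x + 2*z, -10*x)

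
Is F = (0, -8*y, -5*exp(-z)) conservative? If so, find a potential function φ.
Yes, F is conservative. φ = -4*y**2 + 5*exp(-z)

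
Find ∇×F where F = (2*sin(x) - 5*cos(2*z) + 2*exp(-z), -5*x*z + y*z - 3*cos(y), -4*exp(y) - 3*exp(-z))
(5*x - y - 4*exp(y), 10*sin(2*z) - 2*exp(-z), -5*z)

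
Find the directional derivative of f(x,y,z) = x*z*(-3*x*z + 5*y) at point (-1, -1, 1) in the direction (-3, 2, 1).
-sqrt(14)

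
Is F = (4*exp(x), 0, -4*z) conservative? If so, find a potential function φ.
Yes, F is conservative. φ = -2*z**2 + 4*exp(x)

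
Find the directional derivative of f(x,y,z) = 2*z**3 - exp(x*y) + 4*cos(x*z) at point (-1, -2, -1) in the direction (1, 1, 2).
sqrt(6)*(4*sin(1) + 4 + exp(2))/2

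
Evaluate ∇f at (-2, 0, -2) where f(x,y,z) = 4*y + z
(0, 4, 1)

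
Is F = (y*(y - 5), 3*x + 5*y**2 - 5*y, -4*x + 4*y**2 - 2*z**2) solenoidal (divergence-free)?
No, ∇·F = 10*y - 4*z - 5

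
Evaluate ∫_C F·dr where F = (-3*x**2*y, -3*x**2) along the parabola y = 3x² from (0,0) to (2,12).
-648/5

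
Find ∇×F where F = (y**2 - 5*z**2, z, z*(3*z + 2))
(-1, -10*z, -2*y)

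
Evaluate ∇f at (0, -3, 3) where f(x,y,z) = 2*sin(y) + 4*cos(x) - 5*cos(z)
(0, 2*cos(3), 5*sin(3))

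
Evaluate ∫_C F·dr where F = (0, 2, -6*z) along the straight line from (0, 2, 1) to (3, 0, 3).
-28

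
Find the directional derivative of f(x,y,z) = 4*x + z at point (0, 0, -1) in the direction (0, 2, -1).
-sqrt(5)/5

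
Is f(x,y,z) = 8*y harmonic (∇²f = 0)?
Yes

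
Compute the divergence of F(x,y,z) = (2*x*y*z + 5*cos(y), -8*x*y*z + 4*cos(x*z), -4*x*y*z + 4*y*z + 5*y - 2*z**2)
-4*x*y - 8*x*z + 2*y*z + 4*y - 4*z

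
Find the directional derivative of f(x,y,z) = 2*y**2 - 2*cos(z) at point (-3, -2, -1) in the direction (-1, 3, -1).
2*sqrt(11)*(-12 + sin(1))/11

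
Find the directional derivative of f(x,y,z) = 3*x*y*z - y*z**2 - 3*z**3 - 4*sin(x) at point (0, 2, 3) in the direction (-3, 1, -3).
12*sqrt(19)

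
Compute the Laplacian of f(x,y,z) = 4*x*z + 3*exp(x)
3*exp(x)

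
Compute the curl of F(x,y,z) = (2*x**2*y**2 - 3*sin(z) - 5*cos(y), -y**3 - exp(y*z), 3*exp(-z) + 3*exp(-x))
(y*exp(y*z), -3*cos(z) + 3*exp(-x), -4*x**2*y - 5*sin(y))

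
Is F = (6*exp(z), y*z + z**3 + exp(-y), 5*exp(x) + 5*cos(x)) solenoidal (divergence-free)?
No, ∇·F = z - exp(-y)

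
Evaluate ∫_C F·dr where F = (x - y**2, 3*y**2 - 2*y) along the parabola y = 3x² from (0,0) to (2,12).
7642/5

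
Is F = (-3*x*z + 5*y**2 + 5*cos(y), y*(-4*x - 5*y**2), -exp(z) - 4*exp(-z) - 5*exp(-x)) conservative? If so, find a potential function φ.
No, ∇×F = (0, -3*x - 5*exp(-x), -14*y + 5*sin(y)) ≠ 0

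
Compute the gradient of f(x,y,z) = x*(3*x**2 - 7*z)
(9*x**2 - 7*z, 0, -7*x)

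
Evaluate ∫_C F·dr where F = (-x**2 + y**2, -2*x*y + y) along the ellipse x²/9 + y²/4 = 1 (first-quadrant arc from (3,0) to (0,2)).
-5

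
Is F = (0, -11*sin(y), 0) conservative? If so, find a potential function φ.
Yes, F is conservative. φ = 11*cos(y)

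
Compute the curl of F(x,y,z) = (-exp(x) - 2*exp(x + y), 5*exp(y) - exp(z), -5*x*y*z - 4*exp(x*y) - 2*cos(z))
(-5*x*z - 4*x*exp(x*y) + exp(z), y*(5*z + 4*exp(x*y)), 2*exp(x + y))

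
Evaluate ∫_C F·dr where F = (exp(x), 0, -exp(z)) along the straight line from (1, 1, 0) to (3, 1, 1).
-2*E + 1 + exp(3)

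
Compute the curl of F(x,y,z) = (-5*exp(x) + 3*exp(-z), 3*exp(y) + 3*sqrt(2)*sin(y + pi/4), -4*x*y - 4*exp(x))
(-4*x, 4*y + 4*exp(x) - 3*exp(-z), 0)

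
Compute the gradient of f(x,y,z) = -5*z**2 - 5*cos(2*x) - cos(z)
(10*sin(2*x), 0, -10*z + sin(z))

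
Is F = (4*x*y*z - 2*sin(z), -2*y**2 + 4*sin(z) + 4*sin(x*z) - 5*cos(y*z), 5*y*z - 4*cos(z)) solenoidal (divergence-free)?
No, ∇·F = 4*y*z + y + 5*z*sin(y*z) + 4*sin(z)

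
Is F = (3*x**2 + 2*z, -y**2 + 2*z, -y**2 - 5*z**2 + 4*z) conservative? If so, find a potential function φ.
No, ∇×F = (-2*y - 2, 2, 0) ≠ 0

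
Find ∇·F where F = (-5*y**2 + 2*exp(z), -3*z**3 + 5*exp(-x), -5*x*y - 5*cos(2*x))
0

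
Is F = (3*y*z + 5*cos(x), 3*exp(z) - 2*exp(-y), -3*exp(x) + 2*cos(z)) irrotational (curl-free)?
No, ∇×F = (-3*exp(z), 3*y + 3*exp(x), -3*z)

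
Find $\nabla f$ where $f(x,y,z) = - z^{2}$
(0, 0, -2*z)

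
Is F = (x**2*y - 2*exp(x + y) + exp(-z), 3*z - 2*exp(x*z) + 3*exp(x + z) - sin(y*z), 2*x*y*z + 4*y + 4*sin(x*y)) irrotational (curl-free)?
No, ∇×F = (2*x*z + 2*x*exp(x*z) + 4*x*cos(x*y) + y*cos(y*z) - 3*exp(x + z) + 1, -2*y*z - 4*y*cos(x*y) - exp(-z), -x**2 - 2*z*exp(x*z) + 2*exp(x + y) + 3*exp(x + z))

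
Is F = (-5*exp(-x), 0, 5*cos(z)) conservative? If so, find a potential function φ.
Yes, F is conservative. φ = 5*sin(z) + 5*exp(-x)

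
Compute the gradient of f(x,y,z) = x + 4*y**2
(1, 8*y, 0)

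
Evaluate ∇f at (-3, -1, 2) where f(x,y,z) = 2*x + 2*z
(2, 0, 2)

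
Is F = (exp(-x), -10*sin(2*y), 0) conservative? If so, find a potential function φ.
Yes, F is conservative. φ = 5*cos(2*y) - exp(-x)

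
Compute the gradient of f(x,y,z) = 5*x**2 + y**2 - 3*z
(10*x, 2*y, -3)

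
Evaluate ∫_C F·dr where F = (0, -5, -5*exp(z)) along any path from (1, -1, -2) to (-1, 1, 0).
-15 + 5*exp(-2)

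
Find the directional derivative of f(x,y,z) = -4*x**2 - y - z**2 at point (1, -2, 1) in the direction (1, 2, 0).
-2*sqrt(5)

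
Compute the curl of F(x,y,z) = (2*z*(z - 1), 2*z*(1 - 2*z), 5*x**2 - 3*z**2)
(8*z - 2, -10*x + 4*z - 2, 0)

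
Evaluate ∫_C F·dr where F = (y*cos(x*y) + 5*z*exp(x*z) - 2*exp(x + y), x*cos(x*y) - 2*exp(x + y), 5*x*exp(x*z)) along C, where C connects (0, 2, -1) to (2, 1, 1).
-2*exp(3) - 5 + sin(2) + 7*exp(2)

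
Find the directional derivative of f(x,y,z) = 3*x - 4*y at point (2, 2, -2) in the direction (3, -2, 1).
17*sqrt(14)/14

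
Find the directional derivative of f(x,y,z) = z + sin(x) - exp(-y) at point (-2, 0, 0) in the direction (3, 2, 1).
3*sqrt(14)*(cos(2) + 1)/14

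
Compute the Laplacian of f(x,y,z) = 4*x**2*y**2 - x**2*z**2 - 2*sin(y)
6*x**2 + 8*y**2 - 2*z**2 + 2*sin(y)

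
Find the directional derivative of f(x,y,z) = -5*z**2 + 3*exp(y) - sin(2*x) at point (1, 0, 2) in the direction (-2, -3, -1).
sqrt(14)*(4*cos(2) + 11)/14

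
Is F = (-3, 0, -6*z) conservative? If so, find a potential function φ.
Yes, F is conservative. φ = -3*x - 3*z**2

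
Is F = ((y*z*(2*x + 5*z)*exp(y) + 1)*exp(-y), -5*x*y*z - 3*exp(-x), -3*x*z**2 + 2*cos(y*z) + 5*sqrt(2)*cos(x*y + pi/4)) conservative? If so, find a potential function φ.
No, ∇×F = (5*x*y - 5*sqrt(2)*x*sin(x*y + pi/4) - 2*z*sin(y*z), 2*x*y + 10*y*z + 5*sqrt(2)*y*sin(x*y + pi/4) + 3*z**2, -2*x*z - 5*y*z - 5*z**2 + exp(-y) + 3*exp(-x)) ≠ 0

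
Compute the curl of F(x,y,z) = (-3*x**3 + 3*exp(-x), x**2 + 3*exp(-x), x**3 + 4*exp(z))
(0, -3*x**2, 2*x - 3*exp(-x))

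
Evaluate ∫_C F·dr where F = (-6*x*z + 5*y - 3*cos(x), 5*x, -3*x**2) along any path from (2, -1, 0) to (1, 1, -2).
-3*sin(1) + 3*sin(2) + 21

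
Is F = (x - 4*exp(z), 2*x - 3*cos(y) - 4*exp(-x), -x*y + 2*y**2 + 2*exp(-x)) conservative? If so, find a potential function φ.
No, ∇×F = (-x + 4*y, y - 4*exp(z) + 2*exp(-x), 2 + 4*exp(-x)) ≠ 0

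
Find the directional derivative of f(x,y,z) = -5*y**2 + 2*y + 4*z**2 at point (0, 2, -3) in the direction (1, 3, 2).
-51*sqrt(14)/7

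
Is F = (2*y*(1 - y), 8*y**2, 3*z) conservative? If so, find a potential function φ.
No, ∇×F = (0, 0, 4*y - 2) ≠ 0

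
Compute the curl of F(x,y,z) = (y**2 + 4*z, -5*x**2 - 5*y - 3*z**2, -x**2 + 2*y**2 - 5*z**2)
(4*y + 6*z, 2*x + 4, -10*x - 2*y)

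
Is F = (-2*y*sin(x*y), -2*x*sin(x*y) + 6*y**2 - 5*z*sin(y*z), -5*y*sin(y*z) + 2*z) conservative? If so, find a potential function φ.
Yes, F is conservative. φ = 2*y**3 + z**2 + 2*cos(x*y) + 5*cos(y*z)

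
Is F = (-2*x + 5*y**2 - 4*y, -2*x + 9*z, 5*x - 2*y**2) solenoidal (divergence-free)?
No, ∇·F = -2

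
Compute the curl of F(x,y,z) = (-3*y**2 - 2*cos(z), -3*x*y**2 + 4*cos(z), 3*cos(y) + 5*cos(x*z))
(-3*sin(y) + 4*sin(z), 5*z*sin(x*z) + 2*sin(z), 3*y*(2 - y))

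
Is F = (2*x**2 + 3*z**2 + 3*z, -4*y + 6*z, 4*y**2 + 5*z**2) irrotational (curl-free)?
No, ∇×F = (8*y - 6, 6*z + 3, 0)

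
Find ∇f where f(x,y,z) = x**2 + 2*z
(2*x, 0, 2)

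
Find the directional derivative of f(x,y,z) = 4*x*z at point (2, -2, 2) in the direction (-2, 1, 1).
-4*sqrt(6)/3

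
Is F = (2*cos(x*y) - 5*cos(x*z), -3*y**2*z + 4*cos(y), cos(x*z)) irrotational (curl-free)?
No, ∇×F = (3*y**2, (5*x + z)*sin(x*z), 2*x*sin(x*y))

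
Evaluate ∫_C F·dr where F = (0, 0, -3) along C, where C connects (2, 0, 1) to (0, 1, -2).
9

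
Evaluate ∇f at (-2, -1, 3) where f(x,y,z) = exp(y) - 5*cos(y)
(0, -5*sin(1) + exp(-1), 0)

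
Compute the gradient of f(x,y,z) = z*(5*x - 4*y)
(5*z, -4*z, 5*x - 4*y)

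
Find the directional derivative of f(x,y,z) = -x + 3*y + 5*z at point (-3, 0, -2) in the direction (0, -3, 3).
sqrt(2)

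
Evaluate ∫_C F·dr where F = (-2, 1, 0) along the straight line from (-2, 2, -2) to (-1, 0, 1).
-4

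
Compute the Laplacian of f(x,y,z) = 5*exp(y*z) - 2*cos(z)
5*y**2*exp(y*z) + 5*z**2*exp(y*z) + 2*cos(z)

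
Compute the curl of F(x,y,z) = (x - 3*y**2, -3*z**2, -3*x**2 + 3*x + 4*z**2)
(6*z, 6*x - 3, 6*y)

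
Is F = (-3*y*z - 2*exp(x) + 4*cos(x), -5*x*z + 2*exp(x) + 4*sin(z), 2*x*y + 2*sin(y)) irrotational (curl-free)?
No, ∇×F = (7*x + 2*cos(y) - 4*cos(z), -5*y, -2*z + 2*exp(x))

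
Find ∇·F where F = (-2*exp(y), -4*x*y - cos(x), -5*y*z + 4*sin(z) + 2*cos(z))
-4*x - 5*y - 2*sin(z) + 4*cos(z)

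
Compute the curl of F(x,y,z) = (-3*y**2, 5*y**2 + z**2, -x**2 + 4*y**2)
(8*y - 2*z, 2*x, 6*y)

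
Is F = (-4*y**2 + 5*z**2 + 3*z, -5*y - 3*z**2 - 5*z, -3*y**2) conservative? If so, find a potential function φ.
No, ∇×F = (-6*y + 6*z + 5, 10*z + 3, 8*y) ≠ 0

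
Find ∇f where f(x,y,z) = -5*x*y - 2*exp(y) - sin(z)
(-5*y, -5*x - 2*exp(y), -cos(z))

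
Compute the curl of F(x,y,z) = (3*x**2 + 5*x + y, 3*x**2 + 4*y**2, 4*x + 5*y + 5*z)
(5, -4, 6*x - 1)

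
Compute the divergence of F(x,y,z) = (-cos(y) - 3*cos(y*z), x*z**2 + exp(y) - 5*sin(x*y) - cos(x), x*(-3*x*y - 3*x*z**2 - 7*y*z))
-x*(6*x*z + 7*y) - 5*x*cos(x*y) + exp(y)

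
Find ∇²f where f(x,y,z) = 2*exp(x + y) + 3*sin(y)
4*exp(x + y) - 3*sin(y)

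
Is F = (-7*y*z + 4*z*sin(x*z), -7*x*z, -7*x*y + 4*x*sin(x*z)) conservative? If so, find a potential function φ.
Yes, F is conservative. φ = -7*x*y*z - 4*cos(x*z)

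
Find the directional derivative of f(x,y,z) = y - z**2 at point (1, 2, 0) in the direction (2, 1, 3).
sqrt(14)/14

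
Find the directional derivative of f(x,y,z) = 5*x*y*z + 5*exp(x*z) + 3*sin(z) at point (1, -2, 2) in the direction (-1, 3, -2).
sqrt(14)*(-10*exp(2) - 3*cos(2) + 35)/7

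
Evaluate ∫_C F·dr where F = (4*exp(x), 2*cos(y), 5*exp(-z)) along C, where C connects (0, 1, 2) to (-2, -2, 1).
-4 - 5*exp(-1) - 2*sin(2) - 2*sin(1) + 9*exp(-2)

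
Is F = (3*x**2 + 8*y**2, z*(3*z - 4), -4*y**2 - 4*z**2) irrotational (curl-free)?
No, ∇×F = (-8*y - 6*z + 4, 0, -16*y)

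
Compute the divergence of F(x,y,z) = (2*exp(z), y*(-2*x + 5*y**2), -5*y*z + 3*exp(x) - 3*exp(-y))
-2*x + 15*y**2 - 5*y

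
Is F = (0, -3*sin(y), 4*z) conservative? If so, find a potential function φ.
Yes, F is conservative. φ = 2*z**2 + 3*cos(y)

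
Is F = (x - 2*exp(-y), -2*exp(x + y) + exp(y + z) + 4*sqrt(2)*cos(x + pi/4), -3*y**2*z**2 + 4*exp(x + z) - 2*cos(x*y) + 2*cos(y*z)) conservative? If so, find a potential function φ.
No, ∇×F = (2*x*sin(x*y) - 6*y*z**2 - 2*z*sin(y*z) - exp(y + z), -2*y*sin(x*y) - 4*exp(x + z), -2*exp(x + y) - 4*sqrt(2)*sin(x + pi/4) - 2*exp(-y)) ≠ 0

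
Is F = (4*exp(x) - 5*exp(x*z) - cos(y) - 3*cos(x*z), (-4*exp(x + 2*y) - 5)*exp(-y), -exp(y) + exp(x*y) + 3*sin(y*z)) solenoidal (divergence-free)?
No, ∇·F = 3*y*cos(y*z) - 5*z*exp(x*z) + 3*z*sin(x*z) + 4*exp(x) - 4*exp(x + y) + 5*exp(-y)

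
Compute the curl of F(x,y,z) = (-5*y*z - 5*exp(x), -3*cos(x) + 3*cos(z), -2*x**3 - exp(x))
(3*sin(z), 6*x**2 - 5*y + exp(x), 5*z + 3*sin(x))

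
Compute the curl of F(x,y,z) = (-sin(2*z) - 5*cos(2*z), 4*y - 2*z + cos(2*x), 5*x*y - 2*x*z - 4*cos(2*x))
(5*x + 2, -5*y + 2*z - 8*sin(2*x) + 10*sin(2*z) - 2*cos(2*z), -2*sin(2*x))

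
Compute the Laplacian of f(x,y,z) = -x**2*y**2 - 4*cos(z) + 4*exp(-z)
-2*x**2 - 2*y**2 + 4*cos(z) + 4*exp(-z)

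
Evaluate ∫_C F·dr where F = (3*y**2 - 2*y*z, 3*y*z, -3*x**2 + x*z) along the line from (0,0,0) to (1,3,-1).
10/3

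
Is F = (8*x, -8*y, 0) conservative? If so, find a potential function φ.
Yes, F is conservative. φ = 4*x**2 - 4*y**2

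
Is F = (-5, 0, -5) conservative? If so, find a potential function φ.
Yes, F is conservative. φ = -5*x - 5*z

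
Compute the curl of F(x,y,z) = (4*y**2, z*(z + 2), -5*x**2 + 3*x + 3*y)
(1 - 2*z, 10*x - 3, -8*y)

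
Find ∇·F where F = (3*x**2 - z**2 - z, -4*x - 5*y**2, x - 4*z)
6*x - 10*y - 4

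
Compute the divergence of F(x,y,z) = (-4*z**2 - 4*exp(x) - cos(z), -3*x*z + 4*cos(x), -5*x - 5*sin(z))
-4*exp(x) - 5*cos(z)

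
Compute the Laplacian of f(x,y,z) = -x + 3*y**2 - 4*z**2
-2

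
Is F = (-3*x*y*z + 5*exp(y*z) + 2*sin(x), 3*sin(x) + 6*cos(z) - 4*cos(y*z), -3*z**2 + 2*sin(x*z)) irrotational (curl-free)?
No, ∇×F = (-4*y*sin(y*z) + 6*sin(z), -3*x*y + 5*y*exp(y*z) - 2*z*cos(x*z), 3*x*z - 5*z*exp(y*z) + 3*cos(x))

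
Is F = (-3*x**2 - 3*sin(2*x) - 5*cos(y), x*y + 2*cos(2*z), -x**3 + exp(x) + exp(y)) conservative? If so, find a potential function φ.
No, ∇×F = (exp(y) + 4*sin(2*z), 3*x**2 - exp(x), y - 5*sin(y)) ≠ 0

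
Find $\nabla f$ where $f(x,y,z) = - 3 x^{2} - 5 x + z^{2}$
(-6*x - 5, 0, 2*z)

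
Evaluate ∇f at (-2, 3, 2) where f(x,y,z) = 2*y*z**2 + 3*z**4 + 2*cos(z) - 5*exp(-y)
(0, 5*exp(-3) + 8, 120 - 2*sin(2))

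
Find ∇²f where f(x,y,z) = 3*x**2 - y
6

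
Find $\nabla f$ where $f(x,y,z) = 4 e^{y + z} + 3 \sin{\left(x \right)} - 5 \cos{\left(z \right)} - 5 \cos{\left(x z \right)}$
(5*z*sin(x*z) + 3*cos(x), 4*exp(y + z), 5*x*sin(x*z) + 4*exp(y + z) + 5*sin(z))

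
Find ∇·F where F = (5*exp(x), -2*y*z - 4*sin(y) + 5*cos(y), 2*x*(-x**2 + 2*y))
-2*z + 5*exp(x) - 5*sin(y) - 4*cos(y)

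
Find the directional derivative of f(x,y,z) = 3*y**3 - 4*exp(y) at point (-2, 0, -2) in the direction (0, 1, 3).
-2*sqrt(10)/5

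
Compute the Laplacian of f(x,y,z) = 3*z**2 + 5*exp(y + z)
10*exp(y + z) + 6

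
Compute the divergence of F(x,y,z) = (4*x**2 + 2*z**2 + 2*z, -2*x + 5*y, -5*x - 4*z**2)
8*x - 8*z + 5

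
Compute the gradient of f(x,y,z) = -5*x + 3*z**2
(-5, 0, 6*z)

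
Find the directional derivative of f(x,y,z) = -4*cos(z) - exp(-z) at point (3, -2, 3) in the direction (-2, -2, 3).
3*sqrt(17)*(1 + 4*exp(3)*sin(3))*exp(-3)/17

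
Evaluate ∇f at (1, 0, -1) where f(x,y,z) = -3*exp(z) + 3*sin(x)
(3*cos(1), 0, -3*exp(-1))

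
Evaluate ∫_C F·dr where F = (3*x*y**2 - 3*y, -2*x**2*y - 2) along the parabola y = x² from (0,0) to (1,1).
-19/6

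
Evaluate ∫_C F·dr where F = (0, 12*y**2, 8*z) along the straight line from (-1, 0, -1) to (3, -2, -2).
-20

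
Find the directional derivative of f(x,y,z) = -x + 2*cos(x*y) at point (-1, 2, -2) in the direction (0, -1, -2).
2*sqrt(5)*sin(2)/5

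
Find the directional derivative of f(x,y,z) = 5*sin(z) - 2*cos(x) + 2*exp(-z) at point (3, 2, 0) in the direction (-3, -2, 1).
3*sqrt(14)*(1 - 2*sin(3))/14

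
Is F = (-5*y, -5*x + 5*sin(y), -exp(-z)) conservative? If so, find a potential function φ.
Yes, F is conservative. φ = -5*x*y - 5*cos(y) + exp(-z)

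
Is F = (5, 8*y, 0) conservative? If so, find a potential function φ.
Yes, F is conservative. φ = 5*x + 4*y**2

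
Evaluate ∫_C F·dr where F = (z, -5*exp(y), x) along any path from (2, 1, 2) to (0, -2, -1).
-4 - 5*exp(-2) + 5*E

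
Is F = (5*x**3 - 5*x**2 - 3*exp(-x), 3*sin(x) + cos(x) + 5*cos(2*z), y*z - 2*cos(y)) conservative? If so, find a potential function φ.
No, ∇×F = (z + 2*sin(y) + 10*sin(2*z), 0, -sin(x) + 3*cos(x)) ≠ 0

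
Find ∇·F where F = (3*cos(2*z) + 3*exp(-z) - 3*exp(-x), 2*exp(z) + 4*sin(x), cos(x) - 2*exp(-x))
3*exp(-x)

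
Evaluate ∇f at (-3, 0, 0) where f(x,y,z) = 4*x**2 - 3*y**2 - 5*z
(-24, 0, -5)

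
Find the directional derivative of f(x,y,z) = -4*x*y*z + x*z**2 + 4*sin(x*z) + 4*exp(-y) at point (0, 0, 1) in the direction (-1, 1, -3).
-9*sqrt(11)/11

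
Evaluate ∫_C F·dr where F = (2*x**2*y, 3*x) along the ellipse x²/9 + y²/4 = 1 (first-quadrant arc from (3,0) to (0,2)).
-9*pi/4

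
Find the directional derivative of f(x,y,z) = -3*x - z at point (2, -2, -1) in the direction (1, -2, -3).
0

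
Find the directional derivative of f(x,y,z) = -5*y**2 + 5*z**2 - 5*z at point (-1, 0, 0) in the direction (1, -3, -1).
5*sqrt(11)/11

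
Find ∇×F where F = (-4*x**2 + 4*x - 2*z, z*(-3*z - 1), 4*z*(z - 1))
(6*z + 1, -2, 0)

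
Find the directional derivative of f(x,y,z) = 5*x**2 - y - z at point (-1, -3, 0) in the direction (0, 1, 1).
-sqrt(2)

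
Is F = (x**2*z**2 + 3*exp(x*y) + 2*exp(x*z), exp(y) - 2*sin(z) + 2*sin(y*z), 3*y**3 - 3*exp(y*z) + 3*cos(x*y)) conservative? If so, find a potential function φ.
No, ∇×F = (-3*x*sin(x*y) + 9*y**2 - 2*y*cos(y*z) - 3*z*exp(y*z) + 2*cos(z), 2*x**2*z + 2*x*exp(x*z) + 3*y*sin(x*y), -3*x*exp(x*y)) ≠ 0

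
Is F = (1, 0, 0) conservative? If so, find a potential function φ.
Yes, F is conservative. φ = x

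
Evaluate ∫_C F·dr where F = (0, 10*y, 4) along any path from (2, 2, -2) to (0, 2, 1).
12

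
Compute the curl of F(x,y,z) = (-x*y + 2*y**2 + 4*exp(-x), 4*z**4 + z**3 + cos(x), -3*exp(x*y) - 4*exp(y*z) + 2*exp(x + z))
(-3*x*exp(x*y) - 16*z**3 - 3*z**2 - 4*z*exp(y*z), 3*y*exp(x*y) - 2*exp(x + z), x - 4*y - sin(x))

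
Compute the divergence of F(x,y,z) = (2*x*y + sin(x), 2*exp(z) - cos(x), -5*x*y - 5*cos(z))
2*y + 5*sin(z) + cos(x)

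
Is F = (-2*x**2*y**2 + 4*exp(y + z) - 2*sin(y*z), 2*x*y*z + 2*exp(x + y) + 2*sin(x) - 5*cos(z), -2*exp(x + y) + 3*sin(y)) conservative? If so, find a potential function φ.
No, ∇×F = (-2*x*y - 2*exp(x + y) - 5*sin(z) + 3*cos(y), -2*y*cos(y*z) + 2*exp(x + y) + 4*exp(y + z), 4*x**2*y + 2*y*z + 2*z*cos(y*z) + 2*exp(x + y) - 4*exp(y + z) + 2*cos(x)) ≠ 0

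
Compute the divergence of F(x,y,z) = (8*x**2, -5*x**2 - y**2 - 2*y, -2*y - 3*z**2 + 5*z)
16*x - 2*y - 6*z + 3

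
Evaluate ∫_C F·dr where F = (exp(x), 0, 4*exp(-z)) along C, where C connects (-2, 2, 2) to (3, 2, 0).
-4 + 3*exp(-2) + exp(3)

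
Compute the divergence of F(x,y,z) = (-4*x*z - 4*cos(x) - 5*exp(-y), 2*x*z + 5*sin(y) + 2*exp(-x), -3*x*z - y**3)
-3*x - 4*z + 4*sin(x) + 5*cos(y)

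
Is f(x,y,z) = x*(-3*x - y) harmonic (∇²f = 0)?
No, ∇²f = -6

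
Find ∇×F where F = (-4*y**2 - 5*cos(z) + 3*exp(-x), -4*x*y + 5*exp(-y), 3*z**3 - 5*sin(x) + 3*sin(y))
(3*cos(y), 5*sin(z) + 5*cos(x), 4*y)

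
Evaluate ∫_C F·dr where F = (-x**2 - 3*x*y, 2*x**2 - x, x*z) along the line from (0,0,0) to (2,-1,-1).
1/3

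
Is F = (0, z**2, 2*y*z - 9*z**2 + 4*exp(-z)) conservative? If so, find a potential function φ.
Yes, F is conservative. φ = y*z**2 - 3*z**3 - 4*exp(-z)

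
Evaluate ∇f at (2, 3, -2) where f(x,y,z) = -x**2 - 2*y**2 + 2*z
(-4, -12, 2)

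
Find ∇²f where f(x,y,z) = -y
0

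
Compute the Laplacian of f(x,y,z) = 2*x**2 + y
4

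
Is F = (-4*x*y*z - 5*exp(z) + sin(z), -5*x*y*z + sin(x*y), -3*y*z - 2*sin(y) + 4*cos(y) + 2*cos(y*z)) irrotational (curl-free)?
No, ∇×F = (5*x*y - 2*z*sin(y*z) - 3*z - 4*sin(y) - 2*cos(y), -4*x*y - 5*exp(z) + cos(z), 4*x*z - 5*y*z + y*cos(x*y))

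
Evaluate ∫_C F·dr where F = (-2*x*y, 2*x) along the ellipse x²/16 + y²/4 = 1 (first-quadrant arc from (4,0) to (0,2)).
4*pi + 64/3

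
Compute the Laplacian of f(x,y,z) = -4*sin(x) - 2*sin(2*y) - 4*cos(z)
4*sin(x) + 8*sin(2*y) + 4*cos(z)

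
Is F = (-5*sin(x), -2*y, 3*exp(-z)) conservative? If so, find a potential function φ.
Yes, F is conservative. φ = -y**2 + 5*cos(x) - 3*exp(-z)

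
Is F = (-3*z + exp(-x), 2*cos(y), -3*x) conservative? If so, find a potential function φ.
Yes, F is conservative. φ = -3*x*z + 2*sin(y) - exp(-x)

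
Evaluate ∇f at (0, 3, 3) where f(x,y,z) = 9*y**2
(0, 54, 0)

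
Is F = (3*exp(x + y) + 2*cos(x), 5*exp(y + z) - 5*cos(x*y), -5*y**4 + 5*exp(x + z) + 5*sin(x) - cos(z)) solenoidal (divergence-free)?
No, ∇·F = 5*x*sin(x*y) + 3*exp(x + y) + 5*exp(x + z) + 5*exp(y + z) - 2*sin(x) + sin(z)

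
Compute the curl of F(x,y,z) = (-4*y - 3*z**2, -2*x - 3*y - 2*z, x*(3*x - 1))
(2, -6*x - 6*z + 1, 2)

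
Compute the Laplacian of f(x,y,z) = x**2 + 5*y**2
12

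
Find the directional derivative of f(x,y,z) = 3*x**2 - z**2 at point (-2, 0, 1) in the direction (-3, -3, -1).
2*sqrt(19)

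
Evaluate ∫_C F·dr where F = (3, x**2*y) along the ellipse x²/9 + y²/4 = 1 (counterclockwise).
0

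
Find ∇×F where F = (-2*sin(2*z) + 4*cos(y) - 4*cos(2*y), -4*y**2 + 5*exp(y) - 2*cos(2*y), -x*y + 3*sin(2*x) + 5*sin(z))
(-x, y - 6*cos(2*x) - 4*cos(2*z), 4*sin(y) - 8*sin(2*y))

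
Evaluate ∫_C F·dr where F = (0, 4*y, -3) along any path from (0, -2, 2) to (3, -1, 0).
0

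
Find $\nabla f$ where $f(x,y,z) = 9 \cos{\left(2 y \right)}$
(0, -18*sin(2*y), 0)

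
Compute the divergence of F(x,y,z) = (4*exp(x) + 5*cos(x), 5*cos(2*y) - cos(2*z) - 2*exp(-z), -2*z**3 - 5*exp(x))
-6*z**2 + 4*exp(x) - 5*sin(x) - 10*sin(2*y)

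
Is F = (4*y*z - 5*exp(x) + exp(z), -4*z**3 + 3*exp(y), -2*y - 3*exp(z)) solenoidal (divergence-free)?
No, ∇·F = -5*exp(x) + 3*exp(y) - 3*exp(z)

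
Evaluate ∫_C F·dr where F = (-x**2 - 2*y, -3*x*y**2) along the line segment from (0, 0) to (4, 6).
-2080/3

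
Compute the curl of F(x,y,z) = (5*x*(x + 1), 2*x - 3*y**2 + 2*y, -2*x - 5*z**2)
(0, 2, 2)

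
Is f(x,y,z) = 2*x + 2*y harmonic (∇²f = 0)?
Yes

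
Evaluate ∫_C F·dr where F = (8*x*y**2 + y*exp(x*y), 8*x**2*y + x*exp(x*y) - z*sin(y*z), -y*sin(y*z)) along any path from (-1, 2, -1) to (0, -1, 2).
-15 - exp(-2)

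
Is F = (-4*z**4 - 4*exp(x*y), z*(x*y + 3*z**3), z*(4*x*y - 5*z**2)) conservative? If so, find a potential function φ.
No, ∇×F = (-x*y + 4*x*z - 12*z**3, 4*z*(-y - 4*z**2), 4*x*exp(x*y) + y*z) ≠ 0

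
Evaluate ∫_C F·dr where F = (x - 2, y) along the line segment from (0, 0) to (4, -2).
2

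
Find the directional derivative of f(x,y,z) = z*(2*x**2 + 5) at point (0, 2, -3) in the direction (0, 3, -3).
-5*sqrt(2)/2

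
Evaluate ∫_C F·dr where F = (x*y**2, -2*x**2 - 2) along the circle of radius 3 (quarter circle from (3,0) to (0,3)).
-249/4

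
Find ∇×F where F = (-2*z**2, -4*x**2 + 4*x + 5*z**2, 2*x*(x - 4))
(-10*z, -4*x - 4*z + 8, 4 - 8*x)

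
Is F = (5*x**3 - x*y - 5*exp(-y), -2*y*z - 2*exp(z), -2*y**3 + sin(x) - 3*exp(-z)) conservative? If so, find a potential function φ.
No, ∇×F = (-6*y**2 + 2*y + 2*exp(z), -cos(x), x - 5*exp(-y)) ≠ 0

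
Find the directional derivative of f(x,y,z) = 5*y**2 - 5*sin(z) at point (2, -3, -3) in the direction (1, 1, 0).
-15*sqrt(2)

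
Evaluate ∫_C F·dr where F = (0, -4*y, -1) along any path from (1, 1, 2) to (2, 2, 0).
-4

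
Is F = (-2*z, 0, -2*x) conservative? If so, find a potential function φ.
Yes, F is conservative. φ = -2*x*z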